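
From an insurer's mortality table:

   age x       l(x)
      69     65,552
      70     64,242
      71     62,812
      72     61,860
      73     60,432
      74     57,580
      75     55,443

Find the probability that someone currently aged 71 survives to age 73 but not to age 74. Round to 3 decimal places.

This is the probability of reaching 73 but not 74, conditional on being alive at 71: (l(73) − l(74)) / l(71).
= (60,432 − 57,580) / 62,812 = 2,852 / 62,812 = 0.045405.

0.045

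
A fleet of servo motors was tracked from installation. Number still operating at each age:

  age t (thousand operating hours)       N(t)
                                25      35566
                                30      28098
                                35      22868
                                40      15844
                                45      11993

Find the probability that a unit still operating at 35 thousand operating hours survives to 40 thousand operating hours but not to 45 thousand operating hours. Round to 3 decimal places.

This is the probability of reaching 40 but not 45, conditional on being operational at 35: (N(40) − N(45)) / N(35).
= (15844 − 11993) / 22868 = 3851 / 22868 = 0.168401.

0.168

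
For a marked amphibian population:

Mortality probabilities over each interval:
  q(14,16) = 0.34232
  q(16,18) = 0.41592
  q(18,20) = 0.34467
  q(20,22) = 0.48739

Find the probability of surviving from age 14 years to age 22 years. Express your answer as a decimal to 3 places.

P(survive 14→22) = (1 − 0.34232) × (1 − 0.41592) × (1 − 0.34467) × (1 − 0.48739).
= 0.65768 × 0.58408 × 0.65533 × 0.51261 = 0.129043.

0.129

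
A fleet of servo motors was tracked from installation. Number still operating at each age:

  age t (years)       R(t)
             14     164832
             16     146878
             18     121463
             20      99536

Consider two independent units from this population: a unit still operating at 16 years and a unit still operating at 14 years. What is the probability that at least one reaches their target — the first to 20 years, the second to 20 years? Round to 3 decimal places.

p₁ = R(20)/R(16) = 99536/146878 = 0.677678; p₂ = R(20)/R(14) = 99536/164832 = 0.603863.
P(at least one) = 1 − (1−p₁)(1−p₂) = 1 − 0.322322 × 0.396137 = 0.872316.

0.872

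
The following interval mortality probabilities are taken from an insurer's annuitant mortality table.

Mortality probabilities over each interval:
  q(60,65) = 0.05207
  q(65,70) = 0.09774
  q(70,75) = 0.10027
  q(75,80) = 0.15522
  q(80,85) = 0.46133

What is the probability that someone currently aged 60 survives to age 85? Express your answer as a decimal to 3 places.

P(survive 60→85) = (1 − 0.05207) × (1 − 0.09774) × (1 − 0.10027) × (1 − 0.15522) × (1 − 0.46133).
= 0.94793 × 0.90226 × 0.89973 × 0.84478 × 0.53867 = 0.350176.

0.350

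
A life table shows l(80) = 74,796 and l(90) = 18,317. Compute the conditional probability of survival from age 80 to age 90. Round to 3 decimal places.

0.245

The conditional survival probability is l(90)/l(80) = 18,317/74,796 = 0.244893.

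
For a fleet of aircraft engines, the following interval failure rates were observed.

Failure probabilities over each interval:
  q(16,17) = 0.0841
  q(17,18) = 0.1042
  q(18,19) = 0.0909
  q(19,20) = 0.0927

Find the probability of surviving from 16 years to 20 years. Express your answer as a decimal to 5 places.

P(survive 16→20) = (1 − 0.0841) × (1 − 0.1042) × (1 − 0.0909) × (1 − 0.0927).
= 0.9159 × 0.8958 × 0.9091 × 0.9073 = 0.676740.

0.67674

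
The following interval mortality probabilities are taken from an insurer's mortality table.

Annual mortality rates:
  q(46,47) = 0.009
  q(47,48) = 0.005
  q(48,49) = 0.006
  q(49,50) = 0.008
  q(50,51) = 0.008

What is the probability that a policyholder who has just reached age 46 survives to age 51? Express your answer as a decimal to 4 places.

0.9645

The overall survival probability is (1 − 0.009) × (1 − 0.005) × (1 − 0.006) × (1 − 0.008) × (1 − 0.008).
= 0.991 × 0.995 × 0.994 × 0.992 × 0.992 = 0.964509.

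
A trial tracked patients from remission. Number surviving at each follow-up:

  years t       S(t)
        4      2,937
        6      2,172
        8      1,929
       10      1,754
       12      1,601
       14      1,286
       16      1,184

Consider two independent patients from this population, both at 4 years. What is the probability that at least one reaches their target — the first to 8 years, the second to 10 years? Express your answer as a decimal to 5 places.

p₁ = S(8)/S(4) = 1,929/2,937 = 0.656793; p₂ = S(10)/S(4) = 1,754/2,937 = 0.597208.
P(at least one) = 1 − (1−p₁)(1−p₂) = 1 − 0.343207 × 0.402792 = 0.861759.

0.86176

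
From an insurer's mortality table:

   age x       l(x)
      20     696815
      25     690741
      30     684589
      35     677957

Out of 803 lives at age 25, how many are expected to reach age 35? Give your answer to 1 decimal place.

The relevant probability is 677957/690741 = 0.981492.
Expected number = 803 × 0.981492 = 788.1.

788.1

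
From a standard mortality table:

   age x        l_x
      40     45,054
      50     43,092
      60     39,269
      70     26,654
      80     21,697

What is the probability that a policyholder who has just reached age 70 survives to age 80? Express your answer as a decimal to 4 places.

We want 10p70 = l_80/l_70.
The conditional survival probability is l_80/l_70 = 21,697/26,654 = 0.814024.

0.8140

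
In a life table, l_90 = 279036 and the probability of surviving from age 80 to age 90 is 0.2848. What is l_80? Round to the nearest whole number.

l_80 = l_90 / p = 279036 / 0.2848 = 979761.

979761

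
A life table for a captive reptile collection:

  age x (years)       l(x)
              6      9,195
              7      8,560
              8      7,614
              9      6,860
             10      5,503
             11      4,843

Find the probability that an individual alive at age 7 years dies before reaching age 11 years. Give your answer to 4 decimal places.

P(die before 11 | alive at 7) = 1 − l(11)/l(7) = 1 − 4,843/8,560 = (3,717)/8,560 = 0.434229.

0.4342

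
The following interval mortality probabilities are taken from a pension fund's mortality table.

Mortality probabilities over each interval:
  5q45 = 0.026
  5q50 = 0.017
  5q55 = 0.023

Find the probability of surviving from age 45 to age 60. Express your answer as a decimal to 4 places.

0.9354

Chaining the interval survival probabilities: (1 − 0.026) × (1 − 0.017) × (1 − 0.023).
= 0.974 × 0.983 × 0.977 = 0.935421.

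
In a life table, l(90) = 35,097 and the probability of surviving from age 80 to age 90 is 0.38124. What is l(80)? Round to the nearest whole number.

92060

l(80) = l(90) / p = 35,097 / 0.38124 = 92060.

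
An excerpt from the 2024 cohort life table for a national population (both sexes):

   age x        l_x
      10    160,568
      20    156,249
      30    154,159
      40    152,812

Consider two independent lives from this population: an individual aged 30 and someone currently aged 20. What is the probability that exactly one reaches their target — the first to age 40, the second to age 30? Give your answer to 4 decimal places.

0.0219

p₁ = l_40/l_30 = 152,812/154,159 = 0.991262; p₂ = l_30/l_20 = 154,159/156,249 = 0.986624.
P(exactly one) = p₁(1−p₂) + (1−p₁)p₂ = 0.013259 + 0.008621 = 0.021880.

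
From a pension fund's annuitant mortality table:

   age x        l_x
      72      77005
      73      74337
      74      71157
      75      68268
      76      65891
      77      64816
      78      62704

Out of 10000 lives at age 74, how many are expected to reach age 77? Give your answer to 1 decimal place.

9108.9

The relevant probability is 64816/71157 = 0.910887.
Expected number = 10000 × 0.910887 = 9108.9.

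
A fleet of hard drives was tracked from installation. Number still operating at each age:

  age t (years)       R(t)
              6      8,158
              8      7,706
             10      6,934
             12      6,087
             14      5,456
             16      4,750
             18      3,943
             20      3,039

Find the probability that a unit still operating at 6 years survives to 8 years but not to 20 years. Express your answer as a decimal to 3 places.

0.572

This is the probability of reaching 8 but not 20, conditional on being operational at 6: (R(8) − R(20)) / R(6).
= (7,706 − 3,039) / 8,158 = 4,667 / 8,158 = 0.572076.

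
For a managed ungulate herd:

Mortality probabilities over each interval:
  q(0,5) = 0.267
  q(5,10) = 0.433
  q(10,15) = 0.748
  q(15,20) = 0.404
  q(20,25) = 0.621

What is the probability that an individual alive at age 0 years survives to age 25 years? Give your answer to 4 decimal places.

0.0237

Survival from 0 to 25 is the product of surviving each interval: (1 − 0.267) × (1 − 0.433) × (1 − 0.748) × (1 − 0.404) × (1 − 0.621).
= 0.733 × 0.567 × 0.252 × 0.596 × 0.379 = 0.023658.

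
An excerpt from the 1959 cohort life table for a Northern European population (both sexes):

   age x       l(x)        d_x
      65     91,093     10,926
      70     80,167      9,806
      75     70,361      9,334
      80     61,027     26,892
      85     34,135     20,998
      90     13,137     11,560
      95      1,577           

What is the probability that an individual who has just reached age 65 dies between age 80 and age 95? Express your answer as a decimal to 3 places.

0.653

This is the probability of reaching 80 but not 95, conditional on being alive at 65: (l(80) − l(95)) / l(65).
= (61,027 − 1,577) / 91,093 = 59,450 / 91,093 = 0.652630.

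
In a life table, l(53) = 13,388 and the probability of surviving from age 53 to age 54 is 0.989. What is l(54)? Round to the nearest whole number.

13241

l(54) = l(53) × p = 13,388 × 0.989 = 13241.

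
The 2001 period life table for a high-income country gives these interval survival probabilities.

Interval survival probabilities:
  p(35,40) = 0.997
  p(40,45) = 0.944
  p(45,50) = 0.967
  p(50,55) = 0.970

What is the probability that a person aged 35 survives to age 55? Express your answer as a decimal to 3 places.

The overall survival probability is 0.997 × 0.944 × 0.967 × 0.970.
= 0.882806.

0.883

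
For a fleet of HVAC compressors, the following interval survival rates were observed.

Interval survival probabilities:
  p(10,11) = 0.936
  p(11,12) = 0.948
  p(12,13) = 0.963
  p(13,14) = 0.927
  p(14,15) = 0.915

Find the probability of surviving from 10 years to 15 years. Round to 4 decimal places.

0.7248

Chaining the interval survival probabilities: 0.936 × 0.948 × 0.963 × 0.927 × 0.915.
= 0.724789.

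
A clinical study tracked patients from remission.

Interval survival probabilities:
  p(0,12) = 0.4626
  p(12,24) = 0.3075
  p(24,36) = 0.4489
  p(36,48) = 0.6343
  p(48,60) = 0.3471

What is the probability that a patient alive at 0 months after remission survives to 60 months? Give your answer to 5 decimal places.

0.01406

The overall survival probability is 0.4626 × 0.3075 × 0.4489 × 0.6343 × 0.3471.
= 0.014059.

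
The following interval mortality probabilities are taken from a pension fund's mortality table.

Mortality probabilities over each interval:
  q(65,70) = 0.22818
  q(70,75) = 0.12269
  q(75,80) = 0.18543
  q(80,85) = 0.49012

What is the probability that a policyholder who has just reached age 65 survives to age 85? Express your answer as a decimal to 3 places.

P(survive 65→85) = (1 − 0.22818) × (1 − 0.12269) × (1 − 0.18543) × (1 − 0.49012).
= 0.77182 × 0.87731 × 0.81457 × 0.50988 = 0.281232.

0.281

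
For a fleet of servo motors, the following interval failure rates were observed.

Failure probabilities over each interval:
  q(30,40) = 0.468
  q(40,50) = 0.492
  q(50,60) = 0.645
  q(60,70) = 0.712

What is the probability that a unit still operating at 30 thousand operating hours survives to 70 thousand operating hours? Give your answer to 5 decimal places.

P(survive 30→70) = (1 − 0.468) × (1 − 0.492) × (1 − 0.645) × (1 − 0.712).
= 0.532 × 0.508 × 0.355 × 0.288 = 0.027631.

0.02763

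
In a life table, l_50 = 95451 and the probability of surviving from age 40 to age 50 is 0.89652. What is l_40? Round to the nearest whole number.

106468

l_40 = l_50 / p = 95451 / 0.89652 = 106468.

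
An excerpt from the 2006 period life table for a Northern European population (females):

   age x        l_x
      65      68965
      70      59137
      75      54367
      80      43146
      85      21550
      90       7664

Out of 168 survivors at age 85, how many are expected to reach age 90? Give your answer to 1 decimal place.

The relevant probability is 7664/21550 = 0.355638.
Expected number = 168 × 0.355638 = 59.7.

59.7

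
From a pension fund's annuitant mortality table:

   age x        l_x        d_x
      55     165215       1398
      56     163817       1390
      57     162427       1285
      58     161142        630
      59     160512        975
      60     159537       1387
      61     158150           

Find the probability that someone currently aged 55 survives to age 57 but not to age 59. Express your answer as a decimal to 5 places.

We want 2|2q55 = (l_57 − l_59)/l_55.
This is the probability of reaching 57 but not 59, conditional on being alive at 55: (l_57 − l_59) / l_55.
= (162427 − 160512) / 165215 = 1915 / 165215 = 0.011591.

0.01159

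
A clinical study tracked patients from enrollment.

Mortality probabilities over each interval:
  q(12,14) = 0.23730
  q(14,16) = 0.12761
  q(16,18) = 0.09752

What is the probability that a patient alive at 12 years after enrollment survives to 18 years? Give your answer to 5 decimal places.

P(survive 12→18) = (1 − 0.23730) × (1 − 0.12761) × (1 − 0.09752).
= 0.76270 × 0.87239 × 0.90248 = 0.600485.

0.60048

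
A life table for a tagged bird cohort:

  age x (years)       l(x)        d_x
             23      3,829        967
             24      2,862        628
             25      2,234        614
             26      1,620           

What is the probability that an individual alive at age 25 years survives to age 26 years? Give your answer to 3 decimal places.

The conditional survival probability is l(26)/l(25) = 1,620/2,234 = 0.725157.

0.725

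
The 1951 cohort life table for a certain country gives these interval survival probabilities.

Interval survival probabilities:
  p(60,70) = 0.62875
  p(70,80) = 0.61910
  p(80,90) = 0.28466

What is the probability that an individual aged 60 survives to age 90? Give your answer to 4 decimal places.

Survival from 60 to 90 is the product of surviving each interval: 0.62875 × 0.61910 × 0.28466.
= 0.110807.

0.1108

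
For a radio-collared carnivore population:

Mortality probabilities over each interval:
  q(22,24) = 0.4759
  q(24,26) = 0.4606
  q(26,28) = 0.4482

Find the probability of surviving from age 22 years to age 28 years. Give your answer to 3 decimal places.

Survival from 22 to 28 is the product of surviving each interval: (1 − 0.4759) × (1 − 0.4606) × (1 − 0.4482).
= 0.5241 × 0.5394 × 0.5518 = 0.155994.

0.156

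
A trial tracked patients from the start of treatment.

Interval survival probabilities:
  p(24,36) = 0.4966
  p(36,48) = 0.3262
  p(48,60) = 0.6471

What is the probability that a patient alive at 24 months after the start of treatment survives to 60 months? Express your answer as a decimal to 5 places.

The overall survival probability is 0.4966 × 0.3262 × 0.6471.
= 0.104824.

0.10482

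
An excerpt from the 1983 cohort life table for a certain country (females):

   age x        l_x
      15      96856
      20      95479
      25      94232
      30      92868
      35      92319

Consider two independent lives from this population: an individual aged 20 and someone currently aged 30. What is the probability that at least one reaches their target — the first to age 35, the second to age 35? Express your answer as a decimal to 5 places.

0.99980

p₁ = l_35/l_20 = 92319/95479 = 0.966904; p₂ = l_35/l_30 = 92319/92868 = 0.994088.
P(at least one) = 1 − (1−p₁)(1−p₂) = 1 − 0.033096 × 0.005912 = 0.999804.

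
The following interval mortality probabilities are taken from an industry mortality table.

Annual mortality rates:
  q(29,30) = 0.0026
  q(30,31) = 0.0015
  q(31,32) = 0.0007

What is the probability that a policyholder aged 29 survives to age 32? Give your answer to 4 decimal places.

The overall survival probability is (1 − 0.0026) × (1 − 0.0015) × (1 − 0.0007).
= 0.9974 × 0.9985 × 0.9993 = 0.995207.

0.9952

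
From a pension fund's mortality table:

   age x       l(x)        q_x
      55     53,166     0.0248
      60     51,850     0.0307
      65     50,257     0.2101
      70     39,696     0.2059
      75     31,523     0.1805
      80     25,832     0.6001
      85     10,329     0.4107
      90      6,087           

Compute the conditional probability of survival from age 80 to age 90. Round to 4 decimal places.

0.2356

The conditional survival probability is l(90)/l(80) = 6,087/25,832 = 0.235638.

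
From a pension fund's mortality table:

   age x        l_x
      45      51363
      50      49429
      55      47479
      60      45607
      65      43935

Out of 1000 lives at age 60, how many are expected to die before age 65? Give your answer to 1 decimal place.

The relevant probability is 1 − 43935/45607 = 0.036661.
Expected number = 1000 × 0.036661 = 36.7.

36.7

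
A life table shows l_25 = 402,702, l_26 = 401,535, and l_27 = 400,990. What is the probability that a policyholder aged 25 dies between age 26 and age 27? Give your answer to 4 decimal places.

We want 1|1q25 = (l_26 − l_27)/l_25.
This is the probability of reaching 26 but not 27, conditional on being alive at 25: (l_26 − l_27) / l_25.
= (401,535 − 400,990) / 402,702 = 545 / 402,702 = 0.001353.

0.0014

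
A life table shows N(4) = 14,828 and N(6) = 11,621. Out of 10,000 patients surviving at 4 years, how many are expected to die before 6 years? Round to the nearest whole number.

The relevant probability is 1 − 11,621/14,828 = 0.216280.
Expected number = 10,000 × 0.216280 = 2163.

2163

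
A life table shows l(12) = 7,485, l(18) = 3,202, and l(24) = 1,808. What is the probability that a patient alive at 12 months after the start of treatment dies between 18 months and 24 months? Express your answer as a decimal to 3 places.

This is the probability of reaching 18 but not 24, conditional on being alive at 12: (l(18) − l(24)) / l(12).
= (3,202 − 1,808) / 7,485 = 1,394 / 7,485 = 0.186239.

0.186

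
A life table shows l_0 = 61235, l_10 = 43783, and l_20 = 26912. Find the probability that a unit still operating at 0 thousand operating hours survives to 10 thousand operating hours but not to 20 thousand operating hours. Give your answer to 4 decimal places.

0.2755

This is the probability of reaching 10 but not 20, conditional on being operational at 0: (l_10 − l_20) / l_0.
= (43783 − 26912) / 61235 = 16871 / 61235 = 0.275512.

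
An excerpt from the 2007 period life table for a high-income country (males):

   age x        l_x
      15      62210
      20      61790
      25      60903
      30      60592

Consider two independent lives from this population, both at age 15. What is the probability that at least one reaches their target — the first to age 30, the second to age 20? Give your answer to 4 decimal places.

0.9998

p₁ = l_30/l_15 = 60592/62210 = 0.973991; p₂ = l_20/l_15 = 61790/62210 = 0.993249.
P(at least one) = 1 − (1−p₁)(1−p₂) = 1 − 0.026009 × 0.006751 = 0.999824.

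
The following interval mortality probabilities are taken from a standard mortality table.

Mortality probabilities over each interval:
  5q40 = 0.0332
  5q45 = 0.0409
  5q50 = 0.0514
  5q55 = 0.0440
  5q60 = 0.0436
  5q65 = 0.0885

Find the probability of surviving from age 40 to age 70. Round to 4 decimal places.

0.7331

30p40 = (1 − 0.0332) × (1 − 0.0409) × (1 − 0.0514) × (1 − 0.0440) × (1 − 0.0436) × (1 − 0.0885).
= 0.9668 × 0.9591 × 0.9486 × 0.9560 × 0.9564 × 0.9115 = 0.733057.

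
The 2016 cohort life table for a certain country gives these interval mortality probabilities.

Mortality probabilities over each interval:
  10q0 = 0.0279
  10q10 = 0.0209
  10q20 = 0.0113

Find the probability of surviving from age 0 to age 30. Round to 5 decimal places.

The overall survival probability is (1 − 0.0279) × (1 − 0.0209) × (1 − 0.0113).
= 0.9721 × 0.9791 × 0.9887 = 0.941028.

0.94103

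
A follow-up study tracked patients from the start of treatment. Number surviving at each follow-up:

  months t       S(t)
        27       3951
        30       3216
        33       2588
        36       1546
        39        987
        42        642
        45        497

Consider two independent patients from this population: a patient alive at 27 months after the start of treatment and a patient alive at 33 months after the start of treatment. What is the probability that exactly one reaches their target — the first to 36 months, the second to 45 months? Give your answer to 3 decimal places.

p₁ = S(36)/S(27) = 1546/3951 = 0.391293; p₂ = S(45)/S(33) = 497/2588 = 0.192040.
P(exactly one) = p₁(1−p₂) + (1−p₁)p₂ = 0.316149 + 0.116896 = 0.433045.

0.433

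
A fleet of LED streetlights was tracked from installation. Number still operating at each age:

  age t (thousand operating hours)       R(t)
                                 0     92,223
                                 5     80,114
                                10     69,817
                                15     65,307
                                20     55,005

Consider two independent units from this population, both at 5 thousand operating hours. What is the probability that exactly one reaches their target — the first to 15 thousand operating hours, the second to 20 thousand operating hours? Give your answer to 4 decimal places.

p₁ = R(15)/R(5) = 65,307/80,114 = 0.815176; p₂ = R(20)/R(5) = 55,005/80,114 = 0.686584.
P(exactly one) = p₁(1−p₂) + (1−p₁)p₂ = 0.255489 + 0.126897 = 0.382386.

0.3824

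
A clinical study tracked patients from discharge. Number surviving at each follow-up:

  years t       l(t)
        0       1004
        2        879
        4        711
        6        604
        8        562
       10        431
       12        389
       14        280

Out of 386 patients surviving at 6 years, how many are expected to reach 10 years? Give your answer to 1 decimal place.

275.4

The relevant probability is 431/604 = 0.713576.
Expected number = 386 × 0.713576 = 275.4.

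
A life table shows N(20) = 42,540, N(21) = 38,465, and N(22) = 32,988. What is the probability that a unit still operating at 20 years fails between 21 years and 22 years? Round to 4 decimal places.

0.1287

This is the probability of reaching 21 but not 22, conditional on being operational at 20: (N(21) − N(22)) / N(20).
= (38,465 − 32,988) / 42,540 = 5,477 / 42,540 = 0.128749.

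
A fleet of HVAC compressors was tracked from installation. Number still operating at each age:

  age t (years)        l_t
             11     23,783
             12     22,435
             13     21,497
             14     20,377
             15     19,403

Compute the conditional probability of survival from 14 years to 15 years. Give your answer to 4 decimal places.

0.9522

The conditional survival probability is l_15/l_14 = 19,403/20,377 = 0.952201.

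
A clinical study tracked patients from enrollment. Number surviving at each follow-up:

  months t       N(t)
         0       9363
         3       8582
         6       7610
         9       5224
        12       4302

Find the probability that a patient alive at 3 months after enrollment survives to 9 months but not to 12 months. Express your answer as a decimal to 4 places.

0.1074

This is the probability of reaching 9 but not 12, conditional on being alive at 3: (N(9) − N(12)) / N(3).
= (5224 − 4302) / 8582 = 922 / 8582 = 0.107434.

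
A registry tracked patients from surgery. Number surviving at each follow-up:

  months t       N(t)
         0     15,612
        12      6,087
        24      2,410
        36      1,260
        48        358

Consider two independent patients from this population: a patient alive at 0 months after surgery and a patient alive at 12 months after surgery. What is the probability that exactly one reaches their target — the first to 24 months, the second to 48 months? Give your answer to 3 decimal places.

p₁ = N(24)/N(0) = 2,410/15,612 = 0.154368; p₂ = N(48)/N(12) = 358/6,087 = 0.058814.
P(exactly one) = p₁(1−p₂) + (1−p₁)p₂ = 0.145289 + 0.049735 = 0.195024.

0.195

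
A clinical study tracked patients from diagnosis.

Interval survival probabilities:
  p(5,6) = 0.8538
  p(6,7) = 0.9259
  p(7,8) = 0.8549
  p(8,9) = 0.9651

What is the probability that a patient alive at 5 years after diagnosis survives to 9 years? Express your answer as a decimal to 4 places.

P(survive 5→9) = 0.8538 × 0.9259 × 0.8549 × 0.9651.
= 0.652241.

0.6522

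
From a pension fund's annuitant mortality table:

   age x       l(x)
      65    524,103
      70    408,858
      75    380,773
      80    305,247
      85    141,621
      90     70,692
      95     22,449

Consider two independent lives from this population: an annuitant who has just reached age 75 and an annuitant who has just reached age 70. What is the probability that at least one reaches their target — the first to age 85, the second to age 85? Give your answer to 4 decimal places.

0.5895

p₁ = l(85)/l(75) = 141,621/380,773 = 0.371930; p₂ = l(85)/l(70) = 141,621/408,858 = 0.346382.
P(at least one) = 1 − (1−p₁)(1−p₂) = 1 − 0.628070 × 0.653618 = 0.589482.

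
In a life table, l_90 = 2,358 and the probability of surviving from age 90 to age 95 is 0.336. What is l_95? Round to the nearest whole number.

792

l_95 = l_90 × p = 2,358 × 0.336 = 792.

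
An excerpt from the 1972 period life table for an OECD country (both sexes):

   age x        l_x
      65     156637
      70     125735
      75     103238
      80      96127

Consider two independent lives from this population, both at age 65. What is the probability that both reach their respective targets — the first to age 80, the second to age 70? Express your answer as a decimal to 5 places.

0.49262

p₁ = l_80/l_65 = 96127/156637 = 0.613693; p₂ = l_70/l_65 = 125735/156637 = 0.802716.
P(both) = p₁ × p₂ = 0.613693 × 0.802716 = 0.492621.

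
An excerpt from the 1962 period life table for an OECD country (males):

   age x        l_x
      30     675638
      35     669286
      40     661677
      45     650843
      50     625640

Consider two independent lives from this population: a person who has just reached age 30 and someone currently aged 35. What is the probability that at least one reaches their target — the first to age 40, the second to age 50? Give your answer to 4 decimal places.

0.9987

p₁ = l_40/l_30 = 661677/675638 = 0.979337; p₂ = l_50/l_35 = 625640/669286 = 0.934787.
P(at least one) = 1 − (1−p₁)(1−p₂) = 1 − 0.020663 × 0.065213 = 0.998653.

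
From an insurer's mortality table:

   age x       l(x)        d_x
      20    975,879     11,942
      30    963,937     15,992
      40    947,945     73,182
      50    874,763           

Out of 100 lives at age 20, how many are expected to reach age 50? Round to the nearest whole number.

90

The relevant probability is 874,763/975,879 = 0.896385.
Expected number = 100 × 0.896385 = 90.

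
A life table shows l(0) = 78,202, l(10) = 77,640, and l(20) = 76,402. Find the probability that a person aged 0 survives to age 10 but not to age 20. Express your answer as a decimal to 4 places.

This is the probability of reaching 10 but not 20, conditional on being alive at 0: (l(10) − l(20)) / l(0).
= (77,640 − 76,402) / 78,202 = 1,238 / 78,202 = 0.015831.

0.0158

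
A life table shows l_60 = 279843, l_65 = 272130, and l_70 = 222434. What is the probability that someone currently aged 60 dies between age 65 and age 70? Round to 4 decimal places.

0.1776

We want 5|5q60 = (l_65 − l_70)/l_60.
This is the probability of reaching 65 but not 70, conditional on being alive at 60: (l_65 − l_70) / l_60.
= (272130 − 222434) / 279843 = 49696 / 279843 = 0.177585.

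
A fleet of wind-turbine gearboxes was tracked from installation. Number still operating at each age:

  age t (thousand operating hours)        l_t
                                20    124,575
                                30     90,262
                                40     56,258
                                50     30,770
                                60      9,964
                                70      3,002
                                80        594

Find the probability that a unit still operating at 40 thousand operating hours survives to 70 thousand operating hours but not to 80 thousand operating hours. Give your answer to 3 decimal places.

This is the probability of reaching 70 but not 80, conditional on being operational at 40: (l_70 − l_80) / l_40.
= (3,002 − 594) / 56,258 = 2,408 / 56,258 = 0.042803.

0.043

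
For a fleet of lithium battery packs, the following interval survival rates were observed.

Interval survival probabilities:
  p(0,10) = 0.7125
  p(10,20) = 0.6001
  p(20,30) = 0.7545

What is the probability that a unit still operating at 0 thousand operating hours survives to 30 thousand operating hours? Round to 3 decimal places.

The overall survival probability is 0.7125 × 0.6001 × 0.7545.
= 0.322603.

0.323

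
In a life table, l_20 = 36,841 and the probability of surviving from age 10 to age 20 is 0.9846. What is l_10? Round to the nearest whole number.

l_10 = l_20 / p = 36,841 / 0.9846 = 37417.

37417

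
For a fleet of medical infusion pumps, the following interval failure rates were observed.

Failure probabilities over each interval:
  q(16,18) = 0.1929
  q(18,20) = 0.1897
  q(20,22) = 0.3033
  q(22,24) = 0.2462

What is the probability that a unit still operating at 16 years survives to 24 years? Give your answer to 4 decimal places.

0.3435

Chaining the interval survival probabilities: (1 − 0.1929) × (1 − 0.1897) × (1 − 0.3033) × (1 − 0.2462).
= 0.8071 × 0.8103 × 0.6967 × 0.7538 = 0.343459.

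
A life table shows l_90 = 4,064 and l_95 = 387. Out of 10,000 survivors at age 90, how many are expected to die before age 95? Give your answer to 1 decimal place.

9047.7

The relevant probability is 1 − 387/4,064 = 0.904774.
Expected number = 10,000 × 0.904774 = 9047.7.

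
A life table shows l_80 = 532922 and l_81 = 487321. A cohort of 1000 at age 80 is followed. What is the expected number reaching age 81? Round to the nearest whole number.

The relevant probability is 487321/532922 = 0.914432.
Expected number = 1000 × 0.914432 = 914.

914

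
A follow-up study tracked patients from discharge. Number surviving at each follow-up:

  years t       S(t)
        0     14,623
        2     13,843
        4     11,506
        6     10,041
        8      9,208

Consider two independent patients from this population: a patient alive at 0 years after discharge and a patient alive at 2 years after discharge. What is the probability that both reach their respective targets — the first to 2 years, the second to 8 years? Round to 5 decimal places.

0.62969

p₁ = S(2)/S(0) = 13,843/14,623 = 0.946659; p₂ = S(8)/S(2) = 9,208/13,843 = 0.665174.
P(both) = p₁ × p₂ = 0.946659 × 0.665174 = 0.629693.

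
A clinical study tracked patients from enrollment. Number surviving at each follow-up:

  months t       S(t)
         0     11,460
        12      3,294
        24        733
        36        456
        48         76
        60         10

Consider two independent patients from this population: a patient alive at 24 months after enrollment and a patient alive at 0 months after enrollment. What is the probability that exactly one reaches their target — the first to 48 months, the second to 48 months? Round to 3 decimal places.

p₁ = S(48)/S(24) = 76/733 = 0.103683; p₂ = S(48)/S(0) = 76/11,460 = 0.006632.
P(exactly one) = p₁(1−p₂) + (1−p₁)p₂ = 0.102995 + 0.005944 = 0.108940.

0.109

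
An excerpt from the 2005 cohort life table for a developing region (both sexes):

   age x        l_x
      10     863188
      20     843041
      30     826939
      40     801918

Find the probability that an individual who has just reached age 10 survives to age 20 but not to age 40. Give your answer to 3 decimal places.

0.048

We want 10|20q10 = (l_20 − l_40)/l_10.
This is the probability of reaching 20 but not 40, conditional on being alive at 10: (l_20 − l_40) / l_10.
= (843041 − 801918) / 863188 = 41123 / 863188 = 0.047641.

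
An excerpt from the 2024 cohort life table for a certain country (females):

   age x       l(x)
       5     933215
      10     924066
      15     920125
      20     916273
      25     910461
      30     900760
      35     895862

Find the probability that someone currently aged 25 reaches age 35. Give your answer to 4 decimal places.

The conditional survival probability is l(35)/l(25) = 895862/910461 = 0.983965.

0.9840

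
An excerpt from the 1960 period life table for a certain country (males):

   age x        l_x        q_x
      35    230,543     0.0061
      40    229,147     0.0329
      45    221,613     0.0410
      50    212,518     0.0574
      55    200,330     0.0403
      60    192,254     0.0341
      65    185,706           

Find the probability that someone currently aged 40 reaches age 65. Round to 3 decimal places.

We want 25p40 = l_65/l_40.
The conditional survival probability is l_65/l_40 = 185,706/229,147 = 0.810423.

0.810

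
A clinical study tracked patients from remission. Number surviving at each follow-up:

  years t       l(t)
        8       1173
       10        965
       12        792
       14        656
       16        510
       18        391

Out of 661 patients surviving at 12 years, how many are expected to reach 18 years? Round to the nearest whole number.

The relevant probability is 391/792 = 0.493687.
Expected number = 661 × 0.493687 = 326.

326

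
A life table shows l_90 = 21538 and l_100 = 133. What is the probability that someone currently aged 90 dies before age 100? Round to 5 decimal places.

0.99382

P(die before 100 | alive at 90) = 1 − l_100/l_90 = 1 − 133/21538 = (21405)/21538 = 0.993825.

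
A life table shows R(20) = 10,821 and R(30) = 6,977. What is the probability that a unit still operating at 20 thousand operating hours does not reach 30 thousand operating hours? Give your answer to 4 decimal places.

P(fail before 30 | operational at 20) = 1 − R(30)/R(20) = 1 − 6,977/10,821 = (3,844)/10,821 = 0.355235.

0.3552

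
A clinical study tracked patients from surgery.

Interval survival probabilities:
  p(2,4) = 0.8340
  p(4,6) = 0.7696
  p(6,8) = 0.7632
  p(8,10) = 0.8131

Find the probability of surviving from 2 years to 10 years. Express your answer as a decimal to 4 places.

0.3983

Survival from 2 to 10 is the product of surviving each interval: 0.8340 × 0.7696 × 0.7632 × 0.8131.
= 0.398303.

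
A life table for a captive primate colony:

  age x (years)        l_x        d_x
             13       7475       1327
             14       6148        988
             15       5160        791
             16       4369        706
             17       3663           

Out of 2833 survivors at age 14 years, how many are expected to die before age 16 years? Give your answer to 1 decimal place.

The relevant probability is 1 − 4369/6148 = 0.289362.
Expected number = 2833 × 0.289362 = 819.8.

819.8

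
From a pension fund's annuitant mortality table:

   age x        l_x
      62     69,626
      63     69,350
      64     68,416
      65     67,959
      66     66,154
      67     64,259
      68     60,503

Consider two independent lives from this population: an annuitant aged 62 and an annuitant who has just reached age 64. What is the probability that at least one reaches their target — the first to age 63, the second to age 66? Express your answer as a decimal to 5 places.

0.99987

p₁ = l_63/l_62 = 69,350/69,626 = 0.996036; p₂ = l_66/l_64 = 66,154/68,416 = 0.966938.
P(at least one) = 1 − (1−p₁)(1−p₂) = 1 − 0.003964 × 0.033062 = 0.999869.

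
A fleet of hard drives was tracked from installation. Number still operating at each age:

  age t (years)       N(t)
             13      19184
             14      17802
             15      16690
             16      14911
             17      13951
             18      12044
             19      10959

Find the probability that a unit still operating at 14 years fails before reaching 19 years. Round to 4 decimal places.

0.3844

P(fail before 19 | operational at 14) = 1 − N(19)/N(14) = 1 − 10959/17802 = (6843)/17802 = 0.384395.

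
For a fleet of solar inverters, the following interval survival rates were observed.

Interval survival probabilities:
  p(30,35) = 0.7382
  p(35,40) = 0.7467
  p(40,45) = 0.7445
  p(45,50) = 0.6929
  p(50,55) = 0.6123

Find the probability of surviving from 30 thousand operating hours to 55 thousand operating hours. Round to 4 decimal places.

P(survive 30→55) = 0.7382 × 0.7467 × 0.7445 × 0.6929 × 0.6123.
= 0.174108.

0.1741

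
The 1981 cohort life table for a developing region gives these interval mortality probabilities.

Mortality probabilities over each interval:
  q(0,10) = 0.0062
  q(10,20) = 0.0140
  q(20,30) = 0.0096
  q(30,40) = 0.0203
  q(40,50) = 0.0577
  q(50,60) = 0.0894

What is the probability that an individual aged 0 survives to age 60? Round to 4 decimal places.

0.8158

Survival from 0 to 60 is the product of surviving each interval: (1 − 0.0062) × (1 − 0.0140) × (1 − 0.0096) × (1 − 0.0203) × (1 − 0.0577) × (1 − 0.0894).
= 0.9938 × 0.9860 × 0.9904 × 0.9797 × 0.9423 × 0.9106 = 0.815824.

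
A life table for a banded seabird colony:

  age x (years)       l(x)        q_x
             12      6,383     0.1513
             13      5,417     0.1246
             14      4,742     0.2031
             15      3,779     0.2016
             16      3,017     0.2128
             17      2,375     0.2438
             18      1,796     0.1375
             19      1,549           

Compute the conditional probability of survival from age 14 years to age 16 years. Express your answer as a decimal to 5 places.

The conditional survival probability is l(16)/l(14) = 3,017/4,742 = 0.636229.

0.63623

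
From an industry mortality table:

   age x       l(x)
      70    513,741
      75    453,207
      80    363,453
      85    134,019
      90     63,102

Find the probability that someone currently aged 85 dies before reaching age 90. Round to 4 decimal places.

P(die before 90 | alive at 85) = 1 − l(90)/l(85) = 1 − 63,102/134,019 = (70,917)/134,019 = 0.529156.

0.5292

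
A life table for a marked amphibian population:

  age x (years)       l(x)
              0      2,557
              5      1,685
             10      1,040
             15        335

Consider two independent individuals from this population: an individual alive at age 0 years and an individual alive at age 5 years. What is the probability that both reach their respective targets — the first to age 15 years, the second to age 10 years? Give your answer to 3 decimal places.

0.081

p₁ = l(15)/l(0) = 335/2,557 = 0.131013; p₂ = l(10)/l(5) = 1,040/1,685 = 0.617211.
P(both) = p₁ × p₂ = 0.131013 × 0.617211 = 0.080863.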